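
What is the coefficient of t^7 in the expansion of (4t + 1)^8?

The general term is C(8,j)·(4t)^j·(1)^(8-j); the t^7 term has j = 7.
C(8,7) = 8.
Coefficient = C(8,7) · 4^7 = 8 · 16384 = 131072.

131072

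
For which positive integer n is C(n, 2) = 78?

13

n(n−1)/2 = 78 ⇒ n(n−1) = 156. Since 13·12 = 156, n = 13.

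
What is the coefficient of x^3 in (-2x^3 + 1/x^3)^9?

General term: C(9,j)·(-2x^3)^j·(1/x^3)^(9-j), with x-exponent 3j − 3(9−j) = 6j − 27.
Set 6j − 27 = 3: j = 5.
C(9,5) = 126; (-2)^5 = -32; 1^4 = 1.
Coefficient = 126 · (-32) · 1 = -4032.

-4032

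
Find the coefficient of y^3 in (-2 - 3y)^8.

The general term is C(8,j)·(-2)^j·(-3y)^(8-j); the y^3 term has j = 5.
C(8,5) = 56.
Coefficient = C(8,5) · (-2)^5 · (-3)^3 = 56 · (-32) · (-27) = 48384.

48384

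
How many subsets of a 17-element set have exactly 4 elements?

Choose the 4 positions: C(17,4) = 2380.

2380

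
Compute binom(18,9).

48620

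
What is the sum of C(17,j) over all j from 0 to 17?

131072

Setting x = 1 in (1+x)^17 gives Σ C(17,j) = 2^17 = 131072.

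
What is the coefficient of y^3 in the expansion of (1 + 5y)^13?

35750

The general term is C(13,j)·(1)^j·(5y)^(13-j); the y^3 term has j = 10.
C(13,10) = 286.
Coefficient = C(13,10) · 5^3 = 286 · 125 = 35750.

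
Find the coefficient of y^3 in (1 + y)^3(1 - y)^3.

0

Coefficient of y^3 = Σ_{j} C(3,j)·1^j·C(3,3-j)·(-1)^(3-j) for j from 0 to 3.
= (-1) + 9 + (-9) + 1 = 0.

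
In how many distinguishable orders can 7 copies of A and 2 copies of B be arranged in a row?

Choose positions for the A's: C(9,7) = 36.

36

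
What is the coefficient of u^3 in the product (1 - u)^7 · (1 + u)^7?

Coefficient of u^3 = Σ_{j} C(7,j)·(-1)^j·C(7,3-j)·1^(3-j) for j from 0 to 3.
= 35 + (-147) + 147 + (-35) = 0.

0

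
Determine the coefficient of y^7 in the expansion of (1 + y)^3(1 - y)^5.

2

Coefficient of y^7 = Σ_{j} C(3,j)·1^j·C(5,7-j)·(-1)^(7-j) for j from 2 to 3.
= (-3) + 5 = 2.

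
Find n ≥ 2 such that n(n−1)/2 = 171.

19

n(n−1)/2 = 171 ⇒ n(n−1) = 342. Since 19·18 = 342, n = 19.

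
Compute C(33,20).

C(33,20) = C(33,13) by symmetry.
C(33,13) = (33·32·31·30·29·28·27·26·25·24·23·22·21) / 13! = 3569119343741952000 / 6227020800 = 573166440.

573166440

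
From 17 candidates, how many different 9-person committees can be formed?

24310

This is C(17,9) = 24310.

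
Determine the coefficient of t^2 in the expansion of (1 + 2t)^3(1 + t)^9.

102

Coefficient of t^2 = Σ_{j} C(3,j)·2^j·C(9,2-j)·1^(2-j) for j from 0 to 2.
= 36 + 54 + 12 = 102.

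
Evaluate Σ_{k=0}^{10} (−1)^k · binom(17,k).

8008

The partial alternating sum Σ_{k=0}^{10} (−1)^k C(17,k) = (−1)^10 C(16,10) = 8008.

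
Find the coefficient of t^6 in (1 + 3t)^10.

The general term is C(10,j)·(1)^j·(3t)^(10-j); the t^6 term has j = 4.
C(10,4) = 210.
Coefficient = C(10,4) · 3^6 = 210 · 729 = 153090.

153090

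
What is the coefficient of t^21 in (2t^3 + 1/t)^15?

General term: C(15,j)·(2t^3)^j·(1/t)^(15-j), with t-exponent 3j − 1(15−j) = 4j − 15.
Set 4j − 15 = 21: j = 9.
C(15,9) = 5005; 2^9 = 512; 1^6 = 1.
Coefficient = 5005 · 512 · 1 = 2562560.

2562560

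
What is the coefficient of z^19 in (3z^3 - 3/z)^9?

708588

General term: C(9,j)·(3z^3)^j·(-3/z)^(9-j), with z-exponent 3j − 1(9−j) = 4j − 9.
Set 4j − 9 = 19: j = 7.
C(9,7) = 36; 3^7 = 2187; (-3)^2 = 9.
Coefficient = 36 · 2187 · 9 = 708588.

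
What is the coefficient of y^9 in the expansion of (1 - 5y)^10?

The general term is C(10,j)·(1)^j·(-5y)^(10-j); the y^9 term has j = 1.
C(10,1) = 10.
Coefficient = C(10,1) · (-5)^9 = 10 · (-1953125) = -19531250.

-19531250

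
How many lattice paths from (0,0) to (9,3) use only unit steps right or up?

Each path is a sequence of 12 steps with 9 rights: C(12,9) = 220.

220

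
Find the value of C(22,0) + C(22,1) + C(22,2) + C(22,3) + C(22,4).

9109

1 + 22 + 231 + 1540 + 7315 = 9109.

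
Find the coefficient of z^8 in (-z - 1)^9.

The general term is C(9,j)·(-z)^j·(-1)^(9-j); the z^8 term has j = 8.
C(9,8) = 9.
Coefficient = C(9,8) · (-1)^1 = 9 · (-1) = -9.

-9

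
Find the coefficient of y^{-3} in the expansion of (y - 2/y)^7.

General term: C(7,j)·(y)^j·(-2/y)^(7-j), with y-exponent 1j − 1(7−j) = 2j − 7.
Set 2j − 7 = -3: j = 2.
C(7,2) = 21; 1^2 = 1; (-2)^5 = -32.
Coefficient = 21 · 1 · (-32) = -672.

-672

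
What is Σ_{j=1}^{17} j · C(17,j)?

Differentiating (1+x)^17 and setting x=1: Σ j·C(17,j) = 17·2^16 = 1114112.

1114112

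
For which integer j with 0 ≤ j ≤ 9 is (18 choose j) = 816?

C(18,j) increases on 0 ≤ j ≤ 9. C(18,2) = 153 and C(18,3) = 816, so j = 3.

3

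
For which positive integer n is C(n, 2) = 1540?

n(n−1)/2 = 1540 ⇒ n(n−1) = 3080. Since 56·55 = 3080, n = 56.

56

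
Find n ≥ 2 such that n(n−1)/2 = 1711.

n(n−1)/2 = 1711 ⇒ n(n−1) = 3422. Since 59·58 = 3422, n = 59.

59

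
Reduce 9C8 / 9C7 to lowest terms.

C(n,k+1)/C(n,k) = (n−k)/(k+1) = (9−7)/(7+1) = 2/8 = 1/4.

1/4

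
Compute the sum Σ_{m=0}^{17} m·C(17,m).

1114112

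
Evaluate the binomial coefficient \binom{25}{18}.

C(25,18) = C(25,7) by symmetry.
C(25,7) = (25·24·23·22·21·20·19) / 7! = 2422728000 / 5040 = 480700.

480700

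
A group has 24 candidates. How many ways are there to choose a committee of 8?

This is C(24,8) = 735471.

735471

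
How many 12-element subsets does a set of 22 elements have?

646646

C(22,12) = C(22,10) by symmetry.
C(22,10) = (22·21·20·19·18·17·16·15·14·13) / 10! = 2346549004800 / 3628800 = 646646.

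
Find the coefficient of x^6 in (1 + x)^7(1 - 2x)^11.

Coefficient of x^6 = Σ_{j} C(7,j)·1^j·C(11,6-j)·(-2)^(6-j) for j from 0 to 6.
= 29568 + (-103488) + 110880 + (-46200) + 7700 + (-462) + 7 = -1995.

-1995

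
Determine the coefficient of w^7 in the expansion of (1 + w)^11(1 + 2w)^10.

Coefficient of w^7 = Σ_{j} C(11,j)·1^j·C(10,7-j)·2^(7-j) for j from 0 to 7.
= 15360 + 147840 + 443520 + 554400 + 316800 + 83160 + 9240 + 330 = 1570650.

1570650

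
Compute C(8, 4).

70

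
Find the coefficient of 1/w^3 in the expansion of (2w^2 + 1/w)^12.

General term: C(12,j)·(2w^2)^j·(1/w)^(12-j), with w-exponent 2j − 1(12−j) = 3j − 12.
Set 3j − 12 = -3: j = 3.
C(12,3) = 220; 2^3 = 8; 1^9 = 1.
Coefficient = 220 · 8 · 1 = 1760.

1760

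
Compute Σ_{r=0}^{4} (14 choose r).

1471

1 + 14 + 91 + 364 + 1001 = 1471.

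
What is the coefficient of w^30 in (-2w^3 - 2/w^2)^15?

General term: C(15,j)·(-2w^3)^j·(-2/w^2)^(15-j), with w-exponent 3j − 2(15−j) = 5j − 30.
Set 5j − 30 = 30: j = 12.
C(15,12) = 455; (-2)^12 = 4096; (-2)^3 = -8.
Coefficient = 455 · 4096 · (-8) = -14909440.

-14909440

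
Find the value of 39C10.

C(39,10) = (39·38·37·36·35·34·33·32·31·30) / 10! = 2306992893004800 / 3628800 = 635745396.

635745396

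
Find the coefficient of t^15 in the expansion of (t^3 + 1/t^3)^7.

7

General term: C(7,j)·(t^3)^j·(1/t^3)^(7-j), with t-exponent 3j − 3(7−j) = 6j − 21.
Set 6j − 21 = 15: j = 6.
C(7,6) = 7; 1^6 = 1; 1^1 = 1.
Coefficient = 7 · 1 · 1 = 7.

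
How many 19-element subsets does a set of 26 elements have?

657800

C(26,19) = C(26,7) by symmetry.
C(26,7) = (26·25·24·23·22·21·20) / 7! = 3315312000 / 5040 = 657800.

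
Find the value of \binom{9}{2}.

36

C(9,2) = (9·8) / 2! = 72 / 2 = 36.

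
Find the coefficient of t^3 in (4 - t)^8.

The general term is C(8,j)·(4)^j·(-t)^(8-j); the t^3 term has j = 5.
C(8,5) = 56.
Coefficient = C(8,5) · 4^5 · (-1)^3 = 56 · 1024 · (-1) = -57344.

-57344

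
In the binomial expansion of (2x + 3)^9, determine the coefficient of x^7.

The general term is C(9,j)·(2x)^j·(3)^(9-j); the x^7 term has j = 7.
C(9,7) = 36.
Coefficient = C(9,7) · 2^7 · 3^2 = 36 · 128 · 9 = 41472.

41472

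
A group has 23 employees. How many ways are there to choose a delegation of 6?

100947

This is C(23,6) = 100947.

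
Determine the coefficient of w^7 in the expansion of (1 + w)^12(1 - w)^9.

-216

Coefficient of w^7 = Σ_{j} C(12,j)·1^j·C(9,7-j)·(-1)^(7-j) for j from 0 to 7.
= (-36) + 1008 + (-8316) + 27720 + (-41580) + 28512 + (-8316) + 792 = -216.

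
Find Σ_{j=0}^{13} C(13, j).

Setting x = 1 in (1+x)^13 gives Σ C(13,j) = 2^13 = 8192.

8192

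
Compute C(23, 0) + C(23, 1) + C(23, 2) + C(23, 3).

2048

1 + 23 + 253 + 1771 = 2048.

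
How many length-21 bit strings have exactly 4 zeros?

5985

Choose the 4 positions: C(21,4) = 5985.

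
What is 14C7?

3432

C(14,7) = (14·13·12·11·10·9·8) / 7! = 17297280 / 5040 = 3432.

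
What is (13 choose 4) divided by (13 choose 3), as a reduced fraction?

C(n,k+1)/C(n,k) = (n−k)/(k+1) = (13−3)/(3+1) = 10/4 = 5/2.

5/2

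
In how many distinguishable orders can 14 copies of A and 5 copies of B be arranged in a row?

Choose positions for the A's: C(19,14) = 11628.

11628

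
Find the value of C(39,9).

211915132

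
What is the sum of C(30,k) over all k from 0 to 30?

The entries of row 30 sum to 2^30 = 1073741824.

1073741824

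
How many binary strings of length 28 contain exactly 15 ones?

Choose the 15 positions: C(28,15) = 37442160.

37442160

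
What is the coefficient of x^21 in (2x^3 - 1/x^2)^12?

-112640

General term: C(12,j)·(2x^3)^j·(-1/x^2)^(12-j), with x-exponent 3j − 2(12−j) = 5j − 24.
Set 5j − 24 = 21: j = 9.
C(12,9) = 220; 2^9 = 512; (-1)^3 = -1.
Coefficient = 220 · 512 · (-1) = -112640.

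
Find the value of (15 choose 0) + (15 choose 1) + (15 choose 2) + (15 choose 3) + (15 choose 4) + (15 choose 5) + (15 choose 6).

1 + 15 + 105 + 455 + 1365 + 3003 + 5005 = 9949.

9949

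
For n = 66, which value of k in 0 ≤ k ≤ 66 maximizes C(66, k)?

C(66,k) is maximized at k = 66/2 = 33.

33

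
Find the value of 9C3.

C(9,3) = (9·8·7) / 3! = 504 / 6 = 84.

84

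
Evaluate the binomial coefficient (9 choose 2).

36

C(9,2) = (9·8) / 2! = 72 / 2 = 36.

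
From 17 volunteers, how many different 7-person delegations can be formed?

This is C(17,7) = 19448.

19448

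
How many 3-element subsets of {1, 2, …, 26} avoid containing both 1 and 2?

2576

All 3-subsets: C(26,3) = 2600. Those containing both fixed elements: C(24,1) = 24.
2600 − 24 = 2576.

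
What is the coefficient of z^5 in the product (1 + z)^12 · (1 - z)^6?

Coefficient of z^5 = Σ_{j} C(12,j)·1^j·C(6,5-j)·(-1)^(5-j) for j from 0 to 5.
= (-6) + 180 + (-1320) + 3300 + (-2970) + 792 = -24.

-24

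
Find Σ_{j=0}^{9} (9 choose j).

512

The entries of row 9 sum to 2^9 = 512.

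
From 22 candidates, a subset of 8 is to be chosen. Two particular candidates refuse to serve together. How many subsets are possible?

All 8-subsets: C(22,8) = 319770. Those containing both fixed elements: C(20,6) = 38760.
319770 − 38760 = 281010.

281010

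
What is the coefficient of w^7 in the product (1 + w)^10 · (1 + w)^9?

50388

Coefficient of w^7 = Σ_{j} C(10,j)·C(9,7-j) for j from 0 to 7.
= 36 + 840 + 5670 + 15120 + 17640 + 9072 + 1890 + 120 = 50388.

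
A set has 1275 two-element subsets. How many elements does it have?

51

n(n−1)/2 = 1275 ⇒ n(n−1) = 2550. Since 51·50 = 2550, n = 51.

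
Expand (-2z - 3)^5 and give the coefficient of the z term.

-810

The general term is C(5,j)·(-2z)^j·(-3)^(5-j); the z^1 term has j = 1.
C(5,1) = 5.
Coefficient = C(5,1) · (-2)^1 · (-3)^4 = 5 · (-2) · 81 = -810.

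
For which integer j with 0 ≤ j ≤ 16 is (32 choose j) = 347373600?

13

C(32,j) increases on 0 ≤ j ≤ 16. C(32,12) = 225792840 and C(32,13) = 347373600, so j = 13.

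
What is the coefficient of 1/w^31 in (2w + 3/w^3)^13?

General term: C(13,j)·(2w)^j·(3/w^3)^(13-j), with w-exponent 1j − 3(13−j) = 4j − 39.
Set 4j − 39 = -31: j = 2.
C(13,2) = 78; 2^2 = 4; 3^11 = 177147.
Coefficient = 78 · 4 · 177147 = 55269864.

55269864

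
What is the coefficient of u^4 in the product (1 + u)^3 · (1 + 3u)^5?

1500

Coefficient of u^4 = Σ_{j} C(3,j)·1^j·C(5,4-j)·3^(4-j) for j from 0 to 3.
= 405 + 810 + 270 + 15 = 1500.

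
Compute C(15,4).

1365

C(15,4) = (15·14·13·12) / 4! = 32760 / 24 = 1365.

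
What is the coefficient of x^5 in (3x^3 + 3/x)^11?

58458510

General term: C(11,j)·(3x^3)^j·(3/x)^(11-j), with x-exponent 3j − 1(11−j) = 4j − 11.
Set 4j − 11 = 5: j = 4.
C(11,4) = 330; 3^4 = 81; 3^7 = 2187.
Coefficient = 330 · 81 · 2187 = 58458510.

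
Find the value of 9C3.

C(9,3) = (9·8·7) / 3! = 504 / 6 = 84.

84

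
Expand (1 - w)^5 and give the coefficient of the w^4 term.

5

The general term is C(5,j)·(1)^j·(-w)^(5-j); the w^4 term has j = 1.
C(5,1) = 5.
Coefficient = C(5,1) = 5.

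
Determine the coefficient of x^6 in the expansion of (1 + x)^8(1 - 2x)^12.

-3252

Coefficient of x^6 = Σ_{j} C(8,j)·1^j·C(12,6-j)·(-2)^(6-j) for j from 0 to 6.
= 59136 + (-202752) + 221760 + (-98560) + 18480 + (-1344) + 28 = -3252.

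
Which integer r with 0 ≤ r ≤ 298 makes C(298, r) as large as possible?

149

C(298,r) is maximized at r = 298/2 = 149.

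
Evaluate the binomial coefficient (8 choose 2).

28

C(8,2) = (8·7) / 2! = 56 / 2 = 28.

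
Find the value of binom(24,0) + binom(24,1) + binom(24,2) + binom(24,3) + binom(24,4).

1 + 24 + 276 + 2024 + 10626 = 12951.

12951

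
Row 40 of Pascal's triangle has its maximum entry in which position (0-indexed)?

C(40,r) is maximized at r = 40/2 = 20.

20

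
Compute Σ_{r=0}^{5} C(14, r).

3473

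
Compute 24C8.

735471

C(24,8) = (24·23·22·21·20·19·18·17) / 8! = 29654190720 / 40320 = 735471.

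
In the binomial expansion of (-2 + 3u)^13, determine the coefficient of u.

The general term is C(13,j)·(-2)^j·(3u)^(13-j); the u^1 term has j = 12.
C(13,12) = 13.
Coefficient = C(13,12) · (-2)^12 · 3^1 = 13 · 4096 · 3 = 159744.

159744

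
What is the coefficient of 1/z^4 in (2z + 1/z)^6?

General term: C(6,j)·(2z)^j·(1/z)^(6-j), with z-exponent 1j − 1(6−j) = 2j − 6.
Set 2j − 6 = -4: j = 1.
C(6,1) = 6; 2^1 = 2; 1^5 = 1.
Coefficient = 6 · 2 · 1 = 12.

12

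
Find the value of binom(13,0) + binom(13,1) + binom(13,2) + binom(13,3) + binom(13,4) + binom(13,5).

1 + 13 + 78 + 286 + 715 + 1287 = 2380.

2380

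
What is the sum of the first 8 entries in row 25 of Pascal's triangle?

1 + 25 + 300 + 2300 + 12650 + 53130 + 177100 + 480700 = 726206.

726206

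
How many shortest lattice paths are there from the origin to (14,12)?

9657700

Each path is a sequence of 26 steps with 14 rights: C(26,14) = 9657700.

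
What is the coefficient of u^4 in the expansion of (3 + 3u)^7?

The general term is C(7,j)·(3)^j·(3u)^(7-j); the u^4 term has j = 3.
C(7,3) = 35.
Coefficient = C(7,3) · 3^3 · 3^4 = 35 · 27 · 81 = 76545.

76545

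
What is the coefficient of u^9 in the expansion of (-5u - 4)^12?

27500000000

The general term is C(12,j)·(-5u)^j·(-4)^(12-j); the u^9 term has j = 9.
C(12,9) = 220.
Coefficient = C(12,9) · (-5)^9 · (-4)^3 = 220 · (-1953125) · (-64) = 27500000000.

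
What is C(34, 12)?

548354040

C(34,12) = (34·33·32·31·30·29·28·27·26·25·24·23) / 12! = 262662462526464000 / 479001600 = 548354040.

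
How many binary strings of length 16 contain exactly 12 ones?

Choose the 12 positions: C(16,12) = 1820.

1820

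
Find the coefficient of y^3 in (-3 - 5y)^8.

The general term is C(8,j)·(-3)^j·(-5y)^(8-j); the y^3 term has j = 5.
C(8,5) = 56.
Coefficient = C(8,5) · (-3)^5 · (-5)^3 = 56 · (-243) · (-125) = 1701000.

1701000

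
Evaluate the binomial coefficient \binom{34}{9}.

C(34,9) = (34·33·32·31·30·29·28·27·26) / 9! = 19033511777280 / 362880 = 52451256.

52451256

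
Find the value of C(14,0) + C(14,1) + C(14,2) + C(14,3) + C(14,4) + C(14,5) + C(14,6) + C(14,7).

9908

1 + 14 + 91 + 364 + 1001 + 2002 + 3003 + 3432 = 9908.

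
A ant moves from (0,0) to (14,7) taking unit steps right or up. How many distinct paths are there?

Each path is a sequence of 21 steps with 14 rights: C(21,14) = 116280.

116280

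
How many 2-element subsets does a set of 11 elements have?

55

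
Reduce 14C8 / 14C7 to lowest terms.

7/8

C(n,k+1)/C(n,k) = (n−k)/(k+1) = (14−7)/(7+1) = 7/8.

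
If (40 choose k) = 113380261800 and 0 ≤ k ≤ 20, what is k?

C(40,k) increases on 0 ≤ k ≤ 20. C(40,17) = 88732378800 and C(40,18) = 113380261800, so k = 18.

18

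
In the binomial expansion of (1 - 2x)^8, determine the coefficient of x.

-16

The general term is C(8,j)·(1)^j·(-2x)^(8-j); the x^1 term has j = 7.
C(8,7) = 8.
Coefficient = C(8,7) · (-2)^1 = 8 · (-2) = -16.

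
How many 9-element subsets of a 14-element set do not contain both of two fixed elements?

All 9-subsets: C(14,9) = 2002. Those containing both fixed elements: C(12,7) = 792.
2002 − 792 = 1210.

1210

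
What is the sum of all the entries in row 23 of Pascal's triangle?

The entries of row 23 sum to 2^23 = 8388608.

8388608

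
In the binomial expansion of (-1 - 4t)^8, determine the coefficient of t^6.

114688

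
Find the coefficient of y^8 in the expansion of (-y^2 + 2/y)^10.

3360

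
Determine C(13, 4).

715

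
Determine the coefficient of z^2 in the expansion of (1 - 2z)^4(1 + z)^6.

-9

Coefficient of z^2 = Σ_{j} C(4,j)·(-2)^j·C(6,2-j)·1^(2-j) for j from 0 to 2.
= 15 + (-48) + 24 = -9.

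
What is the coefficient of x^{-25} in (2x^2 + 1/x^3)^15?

21840

General term: C(15,j)·(2x^2)^j·(1/x^3)^(15-j), with x-exponent 2j − 3(15−j) = 5j − 45.
Set 5j − 45 = -25: j = 4.
C(15,4) = 1365; 2^4 = 16; 1^11 = 1.
Coefficient = 1365 · 16 · 1 = 21840.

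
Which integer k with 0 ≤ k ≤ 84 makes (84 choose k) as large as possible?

C(84,k) is maximized at k = 84/2 = 42.

42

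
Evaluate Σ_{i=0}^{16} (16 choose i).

65536

Setting x = 1 in (1+x)^16 gives Σ C(16,i) = 2^16 = 65536.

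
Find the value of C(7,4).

35

C(7,4) = C(7,3) by symmetry.
C(7,3) = (7·6·5) / 3! = 210 / 6 = 35.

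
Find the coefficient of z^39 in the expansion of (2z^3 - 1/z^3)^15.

-245760

General term: C(15,j)·(2z^3)^j·(-1/z^3)^(15-j), with z-exponent 3j − 3(15−j) = 6j − 45.
Set 6j − 45 = 39: j = 14.
C(15,14) = 15; 2^14 = 16384; (-1)^1 = -1.
Coefficient = 15 · 16384 · (-1) = -245760.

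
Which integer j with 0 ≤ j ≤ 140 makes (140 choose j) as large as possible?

C(140,j) is maximized at j = 140/2 = 70.

70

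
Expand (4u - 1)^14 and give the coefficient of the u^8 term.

196804608

The general term is C(14,j)·(4u)^j·(-1)^(14-j); the u^8 term has j = 8.
C(14,8) = 3003.
Coefficient = C(14,8) · 4^8 = 3003 · 65536 = 196804608.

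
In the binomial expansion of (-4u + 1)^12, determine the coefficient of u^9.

-57671680

The general term is C(12,j)·(-4u)^j·(1)^(12-j); the u^9 term has j = 9.
C(12,9) = 220.
Coefficient = C(12,9) · (-4)^9 = 220 · (-262144) = -57671680.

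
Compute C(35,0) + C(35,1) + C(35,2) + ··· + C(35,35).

Setting x = 1 in (1+x)^35 gives Σ C(35,i) = 2^35 = 34359738368.

34359738368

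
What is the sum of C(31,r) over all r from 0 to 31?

The entries of row 31 sum to 2^31 = 2147483648.

2147483648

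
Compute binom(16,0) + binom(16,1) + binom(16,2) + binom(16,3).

1 + 16 + 120 + 560 = 697.

697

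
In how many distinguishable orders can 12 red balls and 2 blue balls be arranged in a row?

91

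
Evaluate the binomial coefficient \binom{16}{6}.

C(16,6) = (16·15·14·13·12·11) / 6! = 5765760 / 720 = 8008.

8008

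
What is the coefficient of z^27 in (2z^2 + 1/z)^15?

245760

General term: C(15,j)·(2z^2)^j·(1/z)^(15-j), with z-exponent 2j − 1(15−j) = 3j − 15.
Set 3j − 15 = 27: j = 14.
C(15,14) = 15; 2^14 = 16384; 1^1 = 1.
Coefficient = 15 · 16384 · 1 = 245760.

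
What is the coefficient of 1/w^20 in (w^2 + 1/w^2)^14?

General term: C(14,j)·(w^2)^j·(1/w^2)^(14-j), with w-exponent 2j − 2(14−j) = 4j − 28.
Set 4j − 28 = -20: j = 2.
C(14,2) = 91; 1^2 = 1; 1^12 = 1.
Coefficient = 91 · 1 · 1 = 91.

91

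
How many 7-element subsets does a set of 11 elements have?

330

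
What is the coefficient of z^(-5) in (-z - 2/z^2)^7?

-560

General term: C(7,j)·(-z)^j·(-2/z^2)^(7-j), with z-exponent 1j − 2(7−j) = 3j − 14.
Set 3j − 14 = -5: j = 3.
C(7,3) = 35; (-1)^3 = -1; (-2)^4 = 16.
Coefficient = 35 · (-1) · 16 = -560.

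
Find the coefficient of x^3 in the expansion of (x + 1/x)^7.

General term: C(7,j)·(x)^j·(1/x)^(7-j), with x-exponent 1j − 1(7−j) = 2j − 7.
Set 2j − 7 = 3: j = 5.
C(7,5) = 21; 1^5 = 1; 1^2 = 1.
Coefficient = 21 · 1 · 1 = 21.

21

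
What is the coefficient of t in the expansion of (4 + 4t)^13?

The general term is C(13,j)·(4)^j·(4t)^(13-j); the t^1 term has j = 12.
C(13,12) = 13.
Coefficient = C(13,12) · 4^12 · 4^1 = 13 · 16777216 · 4 = 872415232.

872415232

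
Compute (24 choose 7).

346104

C(24,7) = (24·23·22·21·20·19·18) / 7! = 1744364160 / 5040 = 346104.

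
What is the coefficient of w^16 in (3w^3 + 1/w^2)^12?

General term: C(12,j)·(3w^3)^j·(1/w^2)^(12-j), with w-exponent 3j − 2(12−j) = 5j − 24.
Set 5j − 24 = 16: j = 8.
C(12,8) = 495; 3^8 = 6561; 1^4 = 1.
Coefficient = 495 · 6561 · 1 = 3247695.

3247695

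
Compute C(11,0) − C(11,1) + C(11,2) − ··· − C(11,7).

The partial alternating sum Σ_{k=0}^{7} (−1)^k C(11,k) = (−1)^7 C(10,7) = -120.

-120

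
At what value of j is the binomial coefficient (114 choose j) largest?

C(114,j) is maximized at j = 114/2 = 57.

57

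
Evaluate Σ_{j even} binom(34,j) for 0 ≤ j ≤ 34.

8589934592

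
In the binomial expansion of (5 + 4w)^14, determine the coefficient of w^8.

The general term is C(14,j)·(5)^j·(4w)^(14-j); the w^8 term has j = 6.
C(14,6) = 3003.
Coefficient = C(14,6) · 5^6 · 4^8 = 3003 · 15625 · 65536 = 3075072000000.

3075072000000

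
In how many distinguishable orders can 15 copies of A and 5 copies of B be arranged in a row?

Choose positions for the A's: C(20,15) = 15504.

15504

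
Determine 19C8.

C(19,8) = (19·18·17·16·15·14·13·12) / 8! = 3047466240 / 40320 = 75582.

75582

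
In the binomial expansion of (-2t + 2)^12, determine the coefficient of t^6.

The general term is C(12,j)·(-2t)^j·(2)^(12-j); the t^6 term has j = 6.
C(12,6) = 924.
Coefficient = C(12,6) · (-2)^6 · 2^6 = 924 · 64 · 64 = 3784704.

3784704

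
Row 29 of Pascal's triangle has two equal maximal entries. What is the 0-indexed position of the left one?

14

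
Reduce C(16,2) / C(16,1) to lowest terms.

C(n,k+1)/C(n,k) = (n−k)/(k+1) = (16−1)/(1+1) = 15/2.

15/2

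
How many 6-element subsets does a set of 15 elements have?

5005

C(15,6) = (15·14·13·12·11·10) / 6! = 3603600 / 720 = 5005.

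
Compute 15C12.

455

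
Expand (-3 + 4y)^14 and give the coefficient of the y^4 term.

15131660544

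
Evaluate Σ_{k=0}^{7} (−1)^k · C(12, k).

The partial alternating sum Σ_{k=0}^{7} (−1)^k C(12,k) = (−1)^7 C(11,7) = -330.

-330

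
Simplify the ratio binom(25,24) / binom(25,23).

1/12

C(n,k+1)/C(n,k) = (n−k)/(k+1) = (25−23)/(23+1) = 2/24 = 1/12.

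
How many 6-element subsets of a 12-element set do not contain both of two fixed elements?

714

All 6-subsets: C(12,6) = 924. Those containing both fixed elements: C(10,4) = 210.
924 − 210 = 714.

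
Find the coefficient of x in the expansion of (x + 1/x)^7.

35

General term: C(7,j)·(x)^j·(1/x)^(7-j), with x-exponent 1j − 1(7−j) = 2j − 7.
Set 2j − 7 = 1: j = 4.
C(7,4) = 35; 1^4 = 1; 1^3 = 1.
Coefficient = 35 · 1 · 1 = 35.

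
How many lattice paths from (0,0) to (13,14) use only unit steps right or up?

20058300

Each path is a sequence of 27 steps with 13 rights: C(27,13) = 20058300.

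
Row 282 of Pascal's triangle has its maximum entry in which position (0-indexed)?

141

C(282,j) is maximized at j = 282/2 = 141.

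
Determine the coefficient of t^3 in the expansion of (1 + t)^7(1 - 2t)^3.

-15

Coefficient of t^3 = Σ_{j} C(7,j)·1^j·C(3,3-j)·(-2)^(3-j) for j from 0 to 3.
= (-8) + 84 + (-126) + 35 = -15.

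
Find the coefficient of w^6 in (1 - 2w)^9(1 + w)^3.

Coefficient of w^6 = Σ_{j} C(9,j)·(-2)^j·C(3,6-j)·1^(6-j) for j from 3 to 6.
= (-672) + 6048 + (-12096) + 5376 = -1344.

-1344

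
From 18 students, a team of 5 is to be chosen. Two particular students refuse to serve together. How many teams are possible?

8008

All 5-subsets: C(18,5) = 8568. Those containing both fixed elements: C(16,3) = 560.
8568 − 560 = 8008.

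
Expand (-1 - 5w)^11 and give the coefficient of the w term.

-55

The general term is C(11,j)·(-1)^j·(-5w)^(11-j); the w^1 term has j = 10.
C(11,10) = 11.
Coefficient = C(11,10) · (-5)^1 = 11 · (-5) = -55.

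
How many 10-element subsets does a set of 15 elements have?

3003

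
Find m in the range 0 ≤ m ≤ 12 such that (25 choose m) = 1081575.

8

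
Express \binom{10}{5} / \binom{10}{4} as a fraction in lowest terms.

6/5

C(n,k+1)/C(n,k) = (n−k)/(k+1) = (10−4)/(4+1) = 6/5.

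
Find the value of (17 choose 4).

2380

C(17,4) = (17·16·15·14) / 4! = 57120 / 24 = 2380.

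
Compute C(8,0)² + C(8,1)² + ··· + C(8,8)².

12870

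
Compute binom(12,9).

220

C(12,9) = C(12,3) by symmetry.
C(12,3) = (12·11·10) / 3! = 1320 / 6 = 220.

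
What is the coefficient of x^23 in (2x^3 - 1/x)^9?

-2304

General term: C(9,j)·(2x^3)^j·(-1/x)^(9-j), with x-exponent 3j − 1(9−j) = 4j − 9.
Set 4j − 9 = 23: j = 8.
C(9,8) = 9; 2^8 = 256; (-1)^1 = -1.
Coefficient = 9 · 256 · (-1) = -2304.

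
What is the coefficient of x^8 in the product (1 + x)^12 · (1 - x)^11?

Coefficient of x^8 = Σ_{j} C(12,j)·1^j·C(11,8-j)·(-1)^(8-j) for j from 0 to 8.
= 165 + (-3960) + 30492 + (-101640) + 163350 + (-130680) + 50820 + (-8712) + 495 = 330.

330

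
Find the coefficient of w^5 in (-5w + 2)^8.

The general term is C(8,j)·(-5w)^j·(2)^(8-j); the w^5 term has j = 5.
C(8,5) = 56.
Coefficient = C(8,5) · (-5)^5 · 2^3 = 56 · (-3125) · 8 = -1400000.

-1400000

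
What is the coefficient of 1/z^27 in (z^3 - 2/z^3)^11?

11264

General term: C(11,j)·(z^3)^j·(-2/z^3)^(11-j), with z-exponent 3j − 3(11−j) = 6j − 33.
Set 6j − 33 = -27: j = 1.
C(11,1) = 11; 1^1 = 1; (-2)^10 = 1024.
Coefficient = 11 · 1 · 1024 = 11264.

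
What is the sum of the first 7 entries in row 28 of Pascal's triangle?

1 + 28 + 378 + 3276 + 20475 + 98280 + 376740 = 499178.

499178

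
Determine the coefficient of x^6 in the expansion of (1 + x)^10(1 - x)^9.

Coefficient of x^6 = Σ_{j} C(10,j)·1^j·C(9,6-j)·(-1)^(6-j) for j from 0 to 6.
= 84 + (-1260) + 5670 + (-10080) + 7560 + (-2268) + 210 = -84.

-84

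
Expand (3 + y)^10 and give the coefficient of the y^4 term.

The general term is C(10,j)·(3)^j·(y)^(10-j); the y^4 term has j = 6.
C(10,6) = 210.
Coefficient = C(10,6) · 3^6 = 210 · 729 = 153090.

153090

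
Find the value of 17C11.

C(17,11) = C(17,6) by symmetry.
C(17,6) = (17·16·15·14·13·12) / 6! = 8910720 / 720 = 12376.

12376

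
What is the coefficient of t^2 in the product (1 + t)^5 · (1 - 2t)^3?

Coefficient of t^2 = Σ_{j} C(5,j)·1^j·C(3,2-j)·(-2)^(2-j) for j from 0 to 2.
= 12 + (-30) + 10 = -8.

-8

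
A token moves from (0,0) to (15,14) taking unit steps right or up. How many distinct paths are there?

77558760

Each path is a sequence of 29 steps with 15 rights: C(29,15) = 77558760.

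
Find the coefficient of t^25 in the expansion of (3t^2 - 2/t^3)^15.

-143489070

General term: C(15,j)·(3t^2)^j·(-2/t^3)^(15-j), with t-exponent 2j − 3(15−j) = 5j − 45.
Set 5j − 45 = 25: j = 14.
C(15,14) = 15; 3^14 = 4782969; (-2)^1 = -2.
Coefficient = 15 · 4782969 · (-2) = -143489070.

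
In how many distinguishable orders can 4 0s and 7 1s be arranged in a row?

Choose positions for the 0s: C(11,4) = 330.

330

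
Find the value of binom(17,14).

680

C(17,14) = C(17,3) by symmetry.
C(17,3) = (17·16·15) / 3! = 4080 / 6 = 680.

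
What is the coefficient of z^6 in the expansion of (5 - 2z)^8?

The general term is C(8,j)·(5)^j·(-2z)^(8-j); the z^6 term has j = 2.
C(8,2) = 28.
Coefficient = C(8,2) · 5^2 · (-2)^6 = 28 · 25 · 64 = 44800.

44800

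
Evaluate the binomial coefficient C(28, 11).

C(28,11) = (28·27·26·25·24·23·22·21·20·19·18) / 11! = 857180548224000 / 39916800 = 21474180.

21474180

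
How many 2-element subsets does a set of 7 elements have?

21

C(7,2) = (7·6) / 2! = 42 / 2 = 21.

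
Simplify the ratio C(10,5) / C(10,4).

6/5

C(n,k+1)/C(n,k) = (n−k)/(k+1) = (10−4)/(4+1) = 6/5.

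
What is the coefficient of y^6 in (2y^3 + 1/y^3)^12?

General term: C(12,j)·(2y^3)^j·(1/y^3)^(12-j), with y-exponent 3j − 3(12−j) = 6j − 36.
Set 6j − 36 = 6: j = 7.
C(12,7) = 792; 2^7 = 128; 1^5 = 1.
Coefficient = 792 · 128 · 1 = 101376.

101376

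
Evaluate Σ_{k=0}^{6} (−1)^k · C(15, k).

3003

The partial alternating sum Σ_{k=0}^{6} (−1)^k C(15,k) = (−1)^6 C(14,6) = 3003.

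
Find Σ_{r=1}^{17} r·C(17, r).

Differentiating (1+x)^17 and setting x=1: Σ r·C(17,r) = 17·2^16 = 1114112.

1114112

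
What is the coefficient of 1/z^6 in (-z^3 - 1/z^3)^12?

792

General term: C(12,j)·(-z^3)^j·(-1/z^3)^(12-j), with z-exponent 3j − 3(12−j) = 6j − 36.
Set 6j − 36 = -6: j = 5.
C(12,5) = 792; (-1)^5 = -1; (-1)^7 = -1.
Coefficient = 792 · (-1) · (-1) = 792.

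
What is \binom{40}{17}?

C(40,17) = (40·39·38·37·36·35·34·33·32·31·30·29·28·27·26·25·24) / 17! = 31560991604212034764800000 / 355687428096000 = 88732378800.

88732378800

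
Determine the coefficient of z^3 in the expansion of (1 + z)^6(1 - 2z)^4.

12

Coefficient of z^3 = Σ_{j} C(6,j)·1^j·C(4,3-j)·(-2)^(3-j) for j from 0 to 3.
= (-32) + 144 + (-120) + 20 = 12.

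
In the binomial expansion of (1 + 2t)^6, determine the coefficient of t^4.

The general term is C(6,j)·(1)^j·(2t)^(6-j); the t^4 term has j = 2.
C(6,2) = 15.
Coefficient = C(6,2) · 2^4 = 15 · 16 = 240.

240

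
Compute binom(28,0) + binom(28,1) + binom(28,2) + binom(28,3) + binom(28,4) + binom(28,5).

122438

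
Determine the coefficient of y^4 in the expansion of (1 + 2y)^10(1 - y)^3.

1000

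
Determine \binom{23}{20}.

1771

C(23,20) = C(23,3) by symmetry.
C(23,3) = (23·22·21) / 3! = 10626 / 6 = 1771.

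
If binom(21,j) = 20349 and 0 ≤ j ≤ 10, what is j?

C(21,j) increases on 0 ≤ j ≤ 10. C(21,4) = 5985 and C(21,5) = 20349, so j = 5.

5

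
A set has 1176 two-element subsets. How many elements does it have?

n(n−1)/2 = 1176 ⇒ n(n−1) = 2352. Since 49·48 = 2352, n = 49.

49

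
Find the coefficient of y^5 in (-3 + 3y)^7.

The general term is C(7,j)·(-3)^j·(3y)^(7-j); the y^5 term has j = 2.
C(7,2) = 21.
Coefficient = C(7,2) · (-3)^2 · 3^5 = 21 · 9 · 243 = 45927.

45927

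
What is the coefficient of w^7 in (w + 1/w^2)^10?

10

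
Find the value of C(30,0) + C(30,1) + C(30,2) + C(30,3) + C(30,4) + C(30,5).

174437

1 + 30 + 435 + 4060 + 27405 + 142506 = 174437.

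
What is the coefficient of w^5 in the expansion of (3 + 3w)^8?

The general term is C(8,j)·(3)^j·(3w)^(8-j); the w^5 term has j = 3.
C(8,3) = 56.
Coefficient = C(8,3) · 3^3 · 3^5 = 56 · 27 · 243 = 367416.

367416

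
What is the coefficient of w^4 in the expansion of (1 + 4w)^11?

84480

The general term is C(11,j)·(1)^j·(4w)^(11-j); the w^4 term has j = 7.
C(11,7) = 330.
Coefficient = C(11,7) · 4^4 = 330 · 256 = 84480.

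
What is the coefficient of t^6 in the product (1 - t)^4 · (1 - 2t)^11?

Coefficient of t^6 = Σ_{j} C(4,j)·(-1)^j·C(11,6-j)·(-2)^(6-j) for j from 0 to 4.
= 29568 + 59136 + 31680 + 5280 + 220 = 125884.

125884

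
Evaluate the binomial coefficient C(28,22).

376740

C(28,22) = C(28,6) by symmetry.
C(28,6) = (28·27·26·25·24·23) / 6! = 271252800 / 720 = 376740.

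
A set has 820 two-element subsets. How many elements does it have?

41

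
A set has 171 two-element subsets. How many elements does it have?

n(n−1)/2 = 171 ⇒ n(n−1) = 342. Since 19·18 = 342, n = 19.

19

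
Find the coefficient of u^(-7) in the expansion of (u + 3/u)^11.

General term: C(11,j)·(u)^j·(3/u)^(11-j), with u-exponent 1j − 1(11−j) = 2j − 11.
Set 2j − 11 = -7: j = 2.
C(11,2) = 55; 1^2 = 1; 3^9 = 19683.
Coefficient = 55 · 1 · 19683 = 1082565.

1082565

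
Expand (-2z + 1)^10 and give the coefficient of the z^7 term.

-15360

The general term is C(10,j)·(-2z)^j·(1)^(10-j); the z^7 term has j = 7.
C(10,7) = 120.
Coefficient = C(10,7) · (-2)^7 = 120 · (-128) = -15360.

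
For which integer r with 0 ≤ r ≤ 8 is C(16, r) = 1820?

4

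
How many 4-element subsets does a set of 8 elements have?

70

C(8,4) = (8·7·6·5) / 4! = 1680 / 24 = 70.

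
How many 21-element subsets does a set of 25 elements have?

12650

C(25,21) = C(25,4) by symmetry.
C(25,4) = (25·24·23·22) / 4! = 303600 / 24 = 12650.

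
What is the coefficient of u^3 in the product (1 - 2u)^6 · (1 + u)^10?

20

Coefficient of u^3 = Σ_{j} C(6,j)·(-2)^j·C(10,3-j)·1^(3-j) for j from 0 to 3.
= 120 + (-540) + 600 + (-160) = 20.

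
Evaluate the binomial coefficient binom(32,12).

C(32,12) = (32·31·30·29·28·27·26·25·24·23·22·21) / 12! = 108155131628544000 / 479001600 = 225792840.

225792840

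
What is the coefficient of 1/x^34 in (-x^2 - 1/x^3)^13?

-13

General term: C(13,j)·(-x^2)^j·(-1/x^3)^(13-j), with x-exponent 2j − 3(13−j) = 5j − 39.
Set 5j − 39 = -34: j = 1.
C(13,1) = 13; (-1)^1 = -1; (-1)^12 = 1.
Coefficient = 13 · (-1) · 1 = -13.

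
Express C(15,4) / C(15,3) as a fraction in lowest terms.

3

C(n,k+1)/C(n,k) = (n−k)/(k+1) = (15−3)/(3+1) = 12/4 = 3.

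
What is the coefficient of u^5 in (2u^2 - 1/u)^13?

General term: C(13,j)·(2u^2)^j·(-1/u)^(13-j), with u-exponent 2j − 1(13−j) = 3j − 13.
Set 3j − 13 = 5: j = 6.
C(13,6) = 1716; 2^6 = 64; (-1)^7 = -1.
Coefficient = 1716 · 64 · (-1) = -109824.

-109824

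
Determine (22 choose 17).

C(22,17) = C(22,5) by symmetry.
C(22,5) = (22·21·20·19·18) / 5! = 3160080 / 120 = 26334.

26334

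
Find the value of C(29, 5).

118755

C(29,5) = (29·28·27·26·25) / 5! = 14250600 / 120 = 118755.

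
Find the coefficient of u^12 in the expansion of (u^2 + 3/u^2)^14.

General term: C(14,j)·(u^2)^j·(3/u^2)^(14-j), with u-exponent 2j − 2(14−j) = 4j − 28.
Set 4j − 28 = 12: j = 10.
C(14,10) = 1001; 1^10 = 1; 3^4 = 81.
Coefficient = 1001 · 1 · 81 = 81081.

81081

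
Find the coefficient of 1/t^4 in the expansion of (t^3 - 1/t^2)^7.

-21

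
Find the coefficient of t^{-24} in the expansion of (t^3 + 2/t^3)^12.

67584

General term: C(12,j)·(t^3)^j·(2/t^3)^(12-j), with t-exponent 3j − 3(12−j) = 6j − 36.
Set 6j − 36 = -24: j = 2.
C(12,2) = 66; 1^2 = 1; 2^10 = 1024.
Coefficient = 66 · 1 · 1024 = 67584.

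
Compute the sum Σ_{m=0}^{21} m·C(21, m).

22020096

Since m·C(21,m) = 21·C(20,m−1), the sum is 21·2^20 = 21·1048576 = 22020096.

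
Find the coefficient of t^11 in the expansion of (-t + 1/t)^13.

13

General term: C(13,j)·(-t)^j·(1/t)^(13-j), with t-exponent 1j − 1(13−j) = 2j − 13.
Set 2j − 13 = 11: j = 12.
C(13,12) = 13; (-1)^12 = 1; 1^1 = 1.
Coefficient = 13 · 1 · 1 = 13.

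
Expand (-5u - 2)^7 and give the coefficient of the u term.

The general term is C(7,j)·(-5u)^j·(-2)^(7-j); the u^1 term has j = 1.
C(7,1) = 7.
Coefficient = C(7,1) · (-5)^1 · (-2)^6 = 7 · (-5) · 64 = -2240.

-2240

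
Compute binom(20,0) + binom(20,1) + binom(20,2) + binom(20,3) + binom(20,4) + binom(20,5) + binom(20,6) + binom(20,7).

137980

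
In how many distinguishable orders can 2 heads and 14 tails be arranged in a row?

120

Choose positions for the heads: C(16,2) = 120.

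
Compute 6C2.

C(6,2) = (6·5) / 2! = 30 / 2 = 15.

15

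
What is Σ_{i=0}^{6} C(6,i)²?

By Vandermonde's identity, Σ C(6,i)² = C(12,6) = 924.

924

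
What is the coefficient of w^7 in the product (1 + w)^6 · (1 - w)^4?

-8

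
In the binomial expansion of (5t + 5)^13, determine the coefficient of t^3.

349121093750

The general term is C(13,j)·(5t)^j·(5)^(13-j); the t^3 term has j = 3.
C(13,3) = 286.
Coefficient = C(13,3) · 5^3 · 5^10 = 286 · 125 · 9765625 = 349121093750.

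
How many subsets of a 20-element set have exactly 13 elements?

Choose the 13 positions: C(20,13) = 77520.

77520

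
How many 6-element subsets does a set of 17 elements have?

12376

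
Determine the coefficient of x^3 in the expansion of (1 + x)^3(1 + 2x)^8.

Coefficient of x^3 = Σ_{j} C(3,j)·1^j·C(8,3-j)·2^(3-j) for j from 0 to 3.
= 448 + 336 + 48 + 1 = 833.

833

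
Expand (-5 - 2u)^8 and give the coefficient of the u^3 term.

1400000

The general term is C(8,j)·(-5)^j·(-2u)^(8-j); the u^3 term has j = 5.
C(8,5) = 56.
Coefficient = C(8,5) · (-5)^5 · (-2)^3 = 56 · (-3125) · (-8) = 1400000.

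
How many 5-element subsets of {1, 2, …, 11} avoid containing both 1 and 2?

All 5-subsets: C(11,5) = 462. Those containing both fixed elements: C(9,3) = 84.
462 − 84 = 378.

378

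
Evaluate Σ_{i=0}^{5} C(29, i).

1 + 29 + 406 + 3654 + 23751 + 118755 = 146596.

146596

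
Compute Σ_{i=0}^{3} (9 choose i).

1 + 9 + 36 + 84 = 130.

130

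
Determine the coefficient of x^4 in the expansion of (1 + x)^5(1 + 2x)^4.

Coefficient of x^4 = Σ_{j} C(5,j)·1^j·C(4,4-j)·2^(4-j) for j from 0 to 4.
= 16 + 160 + 240 + 80 + 5 = 501.

501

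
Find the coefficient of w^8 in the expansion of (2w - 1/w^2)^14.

372736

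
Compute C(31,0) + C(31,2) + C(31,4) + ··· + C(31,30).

Half of (1+1)^31 + (1−1)^31 gives the even-index sum: 2^30 = 1073741824.

1073741824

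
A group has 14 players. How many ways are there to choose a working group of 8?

This is C(14,8) = 3003.

3003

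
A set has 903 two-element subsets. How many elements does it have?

43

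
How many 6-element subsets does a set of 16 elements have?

8008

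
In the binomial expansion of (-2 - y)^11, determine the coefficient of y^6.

The general term is C(11,j)·(-2)^j·(-y)^(11-j); the y^6 term has j = 5.
C(11,5) = 462.
Coefficient = C(11,5) · (-2)^5 = 462 · (-32) = -14784.

-14784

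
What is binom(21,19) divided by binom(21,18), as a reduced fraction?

C(n,k+1)/C(n,k) = (n−k)/(k+1) = (21−18)/(18+1) = 3/19.

3/19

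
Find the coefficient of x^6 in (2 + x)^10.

3360

The general term is C(10,j)·(2)^j·(x)^(10-j); the x^6 term has j = 4.
C(10,4) = 210.
Coefficient = C(10,4) · 2^4 = 210 · 16 = 3360.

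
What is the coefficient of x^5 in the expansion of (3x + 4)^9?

The general term is C(9,j)·(3x)^j·(4)^(9-j); the x^5 term has j = 5.
C(9,5) = 126.
Coefficient = C(9,5) · 3^5 · 4^4 = 126 · 243 · 256 = 7838208.

7838208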